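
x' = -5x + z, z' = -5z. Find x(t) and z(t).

Coefficient matrix A = [[-5, 1], [0, -5]].
Characteristic polynomial det(A - λI) = λ^2 + 10λ + 25 = 0.
Single eigenvalue λ = -5 with algebraic multiplicity 2.
Eigenvector v = (-1,0); generalized eigenvector w with (A-λI)w=v is (1,-1).
General solution: e^(-5t)[K_1·v + K_2·(t·v + w)].

x(t) = -K_1e^(-5t) - K_2te^(-5t) + K_2e^(-5t), z(t) = -K_2e^(-5t)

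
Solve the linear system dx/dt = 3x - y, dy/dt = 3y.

x(t) = C_1e^(3t) + C_2te^(3t) - C_2e^(3t), y(t) = -C_2e^(3t)

Coefficient matrix A = [[3, -1], [0, 3]].
Characteristic polynomial det(A - λI) = λ^2 - 6λ + 9 = 0.
Single eigenvalue λ = 3 with algebraic multiplicity 2.
Eigenvector v = (1,0); generalized eigenvector w with (A-λI)w=v is (-1,-1).
General solution: e^(3t)[C_1·v + C_2·(t·v + w)].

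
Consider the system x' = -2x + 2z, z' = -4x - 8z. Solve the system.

x(t) = C_1e^(-6t) - C_2e^(-4t), z(t) = -2C_1e^(-6t) + C_2e^(-4t)

Coefficient matrix A = [[-2, 2], [-4, -8]].
Characteristic polynomial det(A - λI) = λ^2 + 10λ + 24 = 0.
Eigenvalues λ = -6, -4.
For λ=-6: (A-λI) row 1 is [4, 2], so an eigenvector is (1, -2).
For λ=-4: (A-λI) row 1 is [2, 2], so an eigenvector is (-1, 1).
General solution: C_1e^(-6t)(1,-2) + C_2e^(-4t)(-1,1).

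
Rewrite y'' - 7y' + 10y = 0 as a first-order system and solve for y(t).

y(t) = C_1e^(2t) + C_2e^(5t)

Let x_1 = y, x_2 = y'. Then x_1' = x_2 and x_2' = -10x_1 + 7x_2.
A = [[0,1],[-10,7]]; det(A-λI) = λ^2 - 7λ + 10.
Eigenvalues λ = 2, 5 with eigenvectors (1,2), (1,5).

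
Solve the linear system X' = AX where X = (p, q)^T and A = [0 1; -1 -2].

Coefficient matrix A = [[0, 1], [-1, -2]].
Characteristic polynomial det(A - λI) = λ^2 + 2λ + 1 = 0.
Single eigenvalue λ = -1 with algebraic multiplicity 2.
Eigenvector v = (-1,1); generalized eigenvector w with (A-λI)w=v is (-3,2).
General solution: e^(-t)[K_1·v + K_2·(t·v + w)].

p(t) = -K_1e^(-t) - K_2te^(-t) - 3K_2e^(-t), q(t) = K_1e^(-t) + K_2te^(-t) + 2K_2e^(-t)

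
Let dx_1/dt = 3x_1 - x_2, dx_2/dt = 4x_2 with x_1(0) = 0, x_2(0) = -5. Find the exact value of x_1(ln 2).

A = [[3,-1],[0,4]]; eigenvalues λ = 3, 4.
Eigenvectors: (1,0) for λ=3, (-1,1) for λ=4.
From the initial condition, c_1 = -5, c_2 = -5.
x_1(ln 2) = (-5)(2^3)(1) + (-5)(2^4)(-1) = 40.

40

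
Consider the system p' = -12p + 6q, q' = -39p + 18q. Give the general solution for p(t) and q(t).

Coefficient matrix A = [[-12, 6], [-39, 18]].
Characteristic polynomial det(A - λI) = λ^2 - 6λ + 18 = 0.
Eigenvalues λ = 3 ± 3i (complex conjugate pair).
For λ=3+3i: an eigenvector is (-1,-3) - i(-1,-2) = (-1 + i, -3 + 2i).
A real fundamental pair from Re and Im of e^((3+3i)t)v: X_1 = e^(3t)(cos(3t)·(-1,-3) + sin(3t)·(-1,-2)), X_2 = e^(3t)(sin(3t)·(-1,-3) - cos(3t)·(-1,-2)).
General solution: K_1X_1 + K_2X_2.

p(t) = -K_1e^(3t)sin(3t) - K_1e^(3t)cos(3t) - K_2e^(3t)sin(3t) + K_2e^(3t)cos(3t), q(t) = -2K_1e^(3t)sin(3t) - 3K_1e^(3t)cos(3t) - 3K_2e^(3t)sin(3t) + 2K_2e^(3t)cos(3t)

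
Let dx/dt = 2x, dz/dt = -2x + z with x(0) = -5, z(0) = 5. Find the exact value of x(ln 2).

-20

A = [[2,0],[-2,1]]; eigenvalues λ = 1, 2.
Eigenvectors: (0,-1) for λ=1, (1,-2) for λ=2.
From the initial condition, c_1 = 5, c_2 = -5.
x(ln 2) = (5)(2^1)(0) + (-5)(2^2)(1) = -20.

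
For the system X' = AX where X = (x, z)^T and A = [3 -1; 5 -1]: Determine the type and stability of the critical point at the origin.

A = [[3,-1],[5,-1]]; det(A-λI) = λ^2 - 2λ + 2.
λ = 1 ± i: positive real part.

unstable spiral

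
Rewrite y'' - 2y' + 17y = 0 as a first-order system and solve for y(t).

y(t) = c_1e^(t)cos(4t) + c_2e^(t)sin(4t)

Let x_1 = y, x_2 = y'. Then x_1' = x_2 and x_2' = -17x_1 + 2x_2.
A = [[0,1],[-17,2]]; det(A-λI) = λ^2 - 2λ + 17.
Eigenvalues λ = 1 ± 4i.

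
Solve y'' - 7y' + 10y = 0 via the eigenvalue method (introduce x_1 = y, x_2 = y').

y(t) = c_1e^(5t) + c_2e^(2t)

Let x_1 = y, x_2 = y'. Then x_1' = x_2 and x_2' = -10x_1 + 7x_2.
A = [[0,1],[-10,7]]; det(A-λI) = λ^2 - 7λ + 10.
Eigenvalues λ = 5, 2 with eigenvectors (1,5), (1,2).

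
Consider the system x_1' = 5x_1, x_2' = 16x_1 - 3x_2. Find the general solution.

x_1(t) = c_1e^(5t), x_2(t) = 2c_1e^(5t) + c_2e^(-3t)

Coefficient matrix A = [[5, 0], [16, -3]].
Characteristic polynomial det(A - λI) = λ^2 - 2λ - 15 = 0.
Eigenvalues λ = 5, -3.
For λ=5: (A-λI) row 2 is [16, -8], so an eigenvector is (1, 2).
For λ=-3: (A-λI) row 1 is [8, 0], so an eigenvector is (0, 1).
General solution: c_1e^(5t)(1,2) + c_2e^(-3t)(0,1).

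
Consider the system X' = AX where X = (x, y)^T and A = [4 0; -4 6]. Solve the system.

Coefficient matrix A = [[4, 0], [-4, 6]].
Characteristic polynomial det(A - λI) = λ^2 - 10λ + 24 = 0.
Eigenvalues λ = 6, 4.
For λ=6: (A-λI) row 1 is [-2, 0], so an eigenvector is (0, -1).
For λ=4: (A-λI) row 2 is [-4, 2], so an eigenvector is (-1, -2).
General solution: C_1e^(6t)(0,-1) + C_2e^(4t)(-1,-2).

x(t) = -C_2e^(4t), y(t) = -C_1e^(6t) - 2C_2e^(4t)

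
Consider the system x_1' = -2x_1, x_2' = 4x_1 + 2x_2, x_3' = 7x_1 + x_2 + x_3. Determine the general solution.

x_1(t) = K_1e^(-2t), x_2(t) = -K_1e^(-2t) + K_2e^(2t), x_3(t) = -2K_1e^(-2t) + K_2e^(2t) + K_3e^(t)

Coefficient matrix A = [[-2, 0, 0], [4, 2, 0], [7, 1, 1]].
det(A - λI) = 0 gives eigenvalues λ = -2, 2, 1.
For λ=-2: eigenvector (1,-1,-2).
For λ=2: eigenvector (0,1,1).
For λ=1: eigenvector (0,0,1).
General solution: K_1e^(-2t)(1,-1,-2) + K_2e^(2t)(0,1,1) + K_3e^(t)(0,0,1).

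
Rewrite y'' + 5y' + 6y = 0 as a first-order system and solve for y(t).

Let x_1 = y, x_2 = y'. Then x_1' = x_2 and x_2' = -6x_1 - 5x_2.
A = [[0,1],[-6,-5]]; det(A-λI) = λ^2 + 5λ + 6.
Eigenvalues λ = -3, -2 with eigenvectors (1,-3), (1,-2).

y(t) = c_1e^(-3t) + c_2e^(-2t)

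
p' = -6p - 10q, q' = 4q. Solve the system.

Coefficient matrix A = [[-6, -10], [0, 4]].
Characteristic polynomial det(A - λI) = λ^2 + 2λ - 24 = 0.
Eigenvalues λ = 4, -6.
For λ=4: (A-λI) row 1 is [-10, -10], so an eigenvector is (1, -1).
For λ=-6: (A-λI) row 1 is [0, -10], so an eigenvector is (-1, 0).
General solution: c_1e^(4t)(1,-1) + c_2e^(-6t)(-1,0).

p(t) = c_1e^(4t) - c_2e^(-6t), q(t) = -c_1e^(4t)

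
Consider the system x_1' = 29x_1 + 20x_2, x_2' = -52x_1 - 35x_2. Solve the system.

Coefficient matrix A = [[29, 20], [-52, -35]].
Characteristic polynomial det(A - λI) = λ^2 + 6λ + 25 = 0.
Eigenvalues λ = -3 ± 4i (complex conjugate pair).
For λ=-3+4i: an eigenvector is (2,-3) - i(1,-2) = (2 - i, -3 + 2i).
A real fundamental pair from Re and Im of e^((-3+4i)t)v: X_1 = e^(-3t)(cos(4t)·(2,-3) + sin(4t)·(1,-2)), X_2 = e^(-3t)(sin(4t)·(2,-3) - cos(4t)·(1,-2)).
General solution: c_1X_1 + c_2X_2.

x_1(t) = c_1e^(-3t)sin(4t) + 2c_1e^(-3t)cos(4t) + 2c_2e^(-3t)sin(4t) - c_2e^(-3t)cos(4t), x_2(t) = -2c_1e^(-3t)sin(4t) - 3c_1e^(-3t)cos(4t) - 3c_2e^(-3t)sin(4t) + 2c_2e^(-3t)cos(4t)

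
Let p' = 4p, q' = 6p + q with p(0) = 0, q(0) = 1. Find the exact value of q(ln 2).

2

A = [[4,0],[6,1]]; eigenvalues λ = 1, 4.
Eigenvectors: (0,1) for λ=1, (1,2) for λ=4.
From the initial condition, c_1 = 1, c_2 = 0.
q(ln 2) = (1)(2^1)(1) + (0)(2^4)(2) = 2.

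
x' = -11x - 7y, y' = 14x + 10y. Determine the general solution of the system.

x(t) = K_1e^(-4t) + K_2e^(3t), y(t) = -K_1e^(-4t) - 2K_2e^(3t)

Coefficient matrix A = [[-11, -7], [14, 10]].
Characteristic polynomial det(A - λI) = λ^2 + λ - 12 = 0.
Eigenvalues λ = -4, 3.
For λ=-4: (A-λI) row 1 is [-7, -7], so an eigenvector is (1, -1).
For λ=3: (A-λI) row 1 is [-14, -7], so an eigenvector is (1, -2).
General solution: K_1e^(-4t)(1,-1) + K_2e^(3t)(1,-2).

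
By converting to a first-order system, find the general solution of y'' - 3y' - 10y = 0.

Let x_1 = y, x_2 = y'. Then x_1' = x_2 and x_2' = 10x_1 + 3x_2.
A = [[0,1],[10,3]]; det(A-λI) = λ^2 - 3λ - 10.
Eigenvalues λ = 5, -2 with eigenvectors (1,5), (1,-2).

y(t) = K_1e^(5t) + K_2e^(-2t)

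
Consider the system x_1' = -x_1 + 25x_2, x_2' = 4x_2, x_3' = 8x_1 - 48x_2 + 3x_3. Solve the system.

x_1(t) = C_1e^(-t) + 5C_3e^(4t), x_2(t) = C_3e^(4t), x_3(t) = -2C_1e^(-t) + C_2e^(3t) - 8C_3e^(4t)

Coefficient matrix A = [[-1, 25, 0], [0, 4, 0], [8, -48, 3]].
det(A - λI) = 0 gives eigenvalues λ = -1, 3, 4.
For λ=-1: eigenvector (1,0,-2).
For λ=3: eigenvector (0,0,1).
For λ=4: eigenvector (5,1,-8).
General solution: C_1e^(-t)(1,0,-2) + C_2e^(3t)(0,0,1) + C_3e^(4t)(5,1,-8).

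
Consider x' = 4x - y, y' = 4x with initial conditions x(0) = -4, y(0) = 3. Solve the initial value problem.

Coefficient matrix A = [[4, -1], [4, 0]].
Characteristic polynomial det(A - λI) = λ^2 - 4λ + 4 = 0.
Single eigenvalue λ = 2 with algebraic multiplicity 2.
Eigenvector v = (1,2); generalized eigenvector w with (A-λI)w=v is (-1,-3).
General solution: e^(2t)[C_1·v + C_2·(t·v + w)].
Applying x(0)=-4, y(0)=3 gives C_1=-15, C_2=-11.

x(t) = -11te^(2t) - 4e^(2t), y(t) = -22te^(2t) + 3e^(2t)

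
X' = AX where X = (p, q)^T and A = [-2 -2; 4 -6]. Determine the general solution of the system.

p(t) = -c_1e^(-4t)sin(2t) + c_2e^(-4t)cos(2t), q(t) = -c_1e^(-4t)sin(2t) + c_1e^(-4t)cos(2t) + c_2e^(-4t)sin(2t) + c_2e^(-4t)cos(2t)

Coefficient matrix A = [[-2, -2], [4, -6]].
Characteristic polynomial det(A - λI) = λ^2 + 8λ + 20 = 0.
Eigenvalues λ = -4 ± 2i (complex conjugate pair).
For λ=-4+2i: an eigenvector is (0,1) - i(-1,-1) = (0 + i, 1 + i).
A real fundamental pair from Re and Im of e^((-4+2i)t)v: X_1 = e^(-4t)(cos(2t)·(0,1) + sin(2t)·(-1,-1)), X_2 = e^(-4t)(sin(2t)·(0,1) - cos(2t)·(-1,-1)).
General solution: c_1X_1 + c_2X_2.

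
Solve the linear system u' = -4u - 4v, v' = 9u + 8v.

u(t) = -2c_1e^(2t) - 2c_2te^(2t) + c_2e^(2t), v(t) = 3c_1e^(2t) + 3c_2te^(2t) - c_2e^(2t)

Coefficient matrix A = [[-4, -4], [9, 8]].
Characteristic polynomial det(A - λI) = λ^2 - 4λ + 4 = 0.
Single eigenvalue λ = 2 with algebraic multiplicity 2.
Eigenvector v = (-2,3); generalized eigenvector w with (A-λI)w=v is (1,-1).
General solution: e^(2t)[c_1·v + c_2·(t·v + w)].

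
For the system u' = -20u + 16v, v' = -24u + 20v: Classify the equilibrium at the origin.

saddle

A = [[-20,16],[-24,20]]; det(A-λI) = λ^2 - 16.
λ = -4, 4: opposite signs.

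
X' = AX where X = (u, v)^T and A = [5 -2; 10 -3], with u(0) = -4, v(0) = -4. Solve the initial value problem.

Coefficient matrix A = [[5, -2], [10, -3]].
Characteristic polynomial det(A - λI) = λ^2 - 2λ + 5 = 0.
Eigenvalues λ = 1 ± 2i (complex conjugate pair).
For λ=1+2i: an eigenvector is (0,1) - i(-1,-2) = (0 + i, 1 + 2i).
A real fundamental pair from Re and Im of e^((1+2i)t)v: X_1 = e^(t)(cos(2t)·(0,1) + sin(2t)·(-1,-2)), X_2 = e^(t)(sin(2t)·(0,1) - cos(2t)·(-1,-2)).
General solution: C_1X_1 + C_2X_2.
Applying u(0)=-4, v(0)=-4 gives C_1=4, C_2=-4.

u(t) = -4e^(t)sin(2t) - 4e^(t)cos(2t), v(t) = -12e^(t)sin(2t) - 4e^(t)cos(2t)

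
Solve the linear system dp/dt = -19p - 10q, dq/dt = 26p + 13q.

Coefficient matrix A = [[-19, -10], [26, 13]].
Characteristic polynomial det(A - λI) = λ^2 + 6λ + 13 = 0.
Eigenvalues λ = -3 ± 2i (complex conjugate pair).
For λ=-3+2i: an eigenvector is (-1,2) - i(-2,3) = (-1 + 2i, 2 - 3i).
A real fundamental pair from Re and Im of e^((-3+2i)t)v: X_1 = e^(-3t)(cos(2t)·(-1,2) + sin(2t)·(-2,3)), X_2 = e^(-3t)(sin(2t)·(-1,2) - cos(2t)·(-2,3)).
General solution: C_1X_1 + C_2X_2.

p(t) = -2C_1e^(-3t)sin(2t) - C_1e^(-3t)cos(2t) - C_2e^(-3t)sin(2t) + 2C_2e^(-3t)cos(2t), q(t) = 3C_1e^(-3t)sin(2t) + 2C_1e^(-3t)cos(2t) + 2C_2e^(-3t)sin(2t) - 3C_2e^(-3t)cos(2t)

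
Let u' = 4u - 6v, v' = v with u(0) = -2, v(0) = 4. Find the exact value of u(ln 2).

-144

A = [[4,-6],[0,1]]; eigenvalues λ = 4, 1.
Eigenvectors: (1,0) for λ=4, (-2,-1) for λ=1.
From the initial condition, c_1 = -10, c_2 = -4.
u(ln 2) = (-10)(2^4)(1) + (-4)(2^1)(-2) = -144.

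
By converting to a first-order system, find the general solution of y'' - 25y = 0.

Let x_1 = y, x_2 = y'. Then x_1' = x_2 and x_2' = 25x_1.
A = [[0,1],[25,0]]; det(A-λI) = λ^2 - 25.
Eigenvalues λ = -5, 5 with eigenvectors (1,-5), (1,5).

y(t) = K_1e^(-5t) + K_2e^(5t)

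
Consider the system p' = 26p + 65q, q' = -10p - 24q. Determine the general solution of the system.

Coefficient matrix A = [[26, 65], [-10, -24]].
Characteristic polynomial det(A - λI) = λ^2 - 2λ + 26 = 0.
Eigenvalues λ = 1 ± 5i (complex conjugate pair).
For λ=1+5i: an eigenvector is (3,-1) - i(2,-1) = (3 - 2i, -1 + i).
A real fundamental pair from Re and Im of e^((1+5i)t)v: X_1 = e^(t)(cos(5t)·(3,-1) + sin(5t)·(2,-1)), X_2 = e^(t)(sin(5t)·(3,-1) - cos(5t)·(2,-1)).
General solution: C_1X_1 + C_2X_2.

p(t) = 2C_1e^(t)sin(5t) + 3C_1e^(t)cos(5t) + 3C_2e^(t)sin(5t) - 2C_2e^(t)cos(5t), q(t) = -C_1e^(t)sin(5t) - C_1e^(t)cos(5t) - C_2e^(t)sin(5t) + C_2e^(t)cos(5t)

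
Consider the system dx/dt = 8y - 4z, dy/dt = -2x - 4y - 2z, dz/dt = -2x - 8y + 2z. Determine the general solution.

x(t) = -C_1e^(-4t) - 2C_2e^(-2t) - C_3e^(4t), y(t) = C_1e^(-4t) + C_2e^(-2t), z(t) = C_1e^(-4t) + C_2e^(-2t) + C_3e^(4t)

Coefficient matrix A = [[0, 8, -4], [-2, -4, -2], [-2, -8, 2]].
det(A - λI) = 0 gives eigenvalues λ = -4, -2, 4.
For λ=-4: eigenvector (-1,1,1).
For λ=-2: eigenvector (-2,1,1).
For λ=4: eigenvector (-1,0,1).
General solution: C_1e^(-4t)(-1,1,1) + C_2e^(-2t)(-2,1,1) + C_3e^(4t)(-1,0,1).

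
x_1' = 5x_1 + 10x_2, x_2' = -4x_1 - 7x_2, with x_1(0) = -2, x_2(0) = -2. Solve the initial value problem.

x_1(t) = -16e^(-t)sin(2t) - 2e^(-t)cos(2t), x_2(t) = 10e^(-t)sin(2t) - 2e^(-t)cos(2t)

Coefficient matrix A = [[5, 10], [-4, -7]].
Characteristic polynomial det(A - λI) = λ^2 + 2λ + 5 = 0.
Eigenvalues λ = -1 ± 2i (complex conjugate pair).
For λ=-1+2i: an eigenvector is (-2,1) - i(-1,1) = (-2 + i, 1 - i).
A real fundamental pair from Re and Im of e^((-1+2i)t)v: X_1 = e^(-t)(cos(2t)·(-2,1) + sin(2t)·(-1,1)), X_2 = e^(-t)(sin(2t)·(-2,1) - cos(2t)·(-1,1)).
General solution: C_1X_1 + C_2X_2.
Applying x_1(0)=-2, x_2(0)=-2 gives C_1=4, C_2=6.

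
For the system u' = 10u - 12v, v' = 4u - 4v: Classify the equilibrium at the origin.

unstable node

A = [[10,-12],[4,-4]]; det(A-λI) = λ^2 - 6λ + 8.
λ = 4, 2: both positive.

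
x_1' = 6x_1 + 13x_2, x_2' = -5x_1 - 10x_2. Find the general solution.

x_1(t) = -2C_1e^(-2t)sin(t) + 3C_1e^(-2t)cos(t) + 3C_2e^(-2t)sin(t) + 2C_2e^(-2t)cos(t), x_2(t) = C_1e^(-2t)sin(t) - 2C_1e^(-2t)cos(t) - 2C_2e^(-2t)sin(t) - C_2e^(-2t)cos(t)

Coefficient matrix A = [[6, 13], [-5, -10]].
Characteristic polynomial det(A - λI) = λ^2 + 4λ + 5 = 0.
Eigenvalues λ = -2 ± i (complex conjugate pair).
For λ=-2+i: an eigenvector is (3,-2) - i(-2,1) = (3 + 2i, -2 - i).
A real fundamental pair from Re and Im of e^((-2+i)t)v: X_1 = e^(-2t)(cos(t)·(3,-2) + sin(t)·(-2,1)), X_2 = e^(-2t)(sin(t)·(3,-2) - cos(t)·(-2,1)).
General solution: C_1X_1 + C_2X_2.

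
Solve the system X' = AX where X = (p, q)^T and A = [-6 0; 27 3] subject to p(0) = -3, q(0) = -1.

p(t) = -3e^(-6t), q(t) = -10e^(3t) + 9e^(-6t)

Coefficient matrix A = [[-6, 0], [27, 3]].
Characteristic polynomial det(A - λI) = λ^2 + 3λ - 18 = 0.
Eigenvalues λ = 3, -6.
For λ=3: (A-λI) row 1 is [-9, 0], so an eigenvector is (0, 1).
For λ=-6: (A-λI) row 2 is [27, 9], so an eigenvector is (1, -3).
General solution: K_1e^(3t)(0,1) + K_2e^(-6t)(1,-3).
Applying p(0)=-3, q(0)=-1 gives K_1=-10, K_2=-3.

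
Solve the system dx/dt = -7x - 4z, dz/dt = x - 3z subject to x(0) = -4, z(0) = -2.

Coefficient matrix A = [[-7, -4], [1, -3]].
Characteristic polynomial det(A - λI) = λ^2 + 10λ + 25 = 0.
Single eigenvalue λ = -5 with algebraic multiplicity 2.
Eigenvector v = (-2,1); generalized eigenvector w with (A-λI)w=v is (-1,1).
General solution: e^(-5t)[C_1·v + C_2·(t·v + w)].
Applying x(0)=-4, z(0)=-2 gives C_1=6, C_2=-8.

x(t) = 16te^(-5t) - 4e^(-5t), z(t) = -8te^(-5t) - 2e^(-5t)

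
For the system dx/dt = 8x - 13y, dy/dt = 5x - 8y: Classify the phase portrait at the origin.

center

A = [[8,-13],[5,-8]]; det(A-λI) = λ^2 + 1.
λ = 0 ± i: zero real part.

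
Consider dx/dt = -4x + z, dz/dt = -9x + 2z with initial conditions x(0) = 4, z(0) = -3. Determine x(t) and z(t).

Coefficient matrix A = [[-4, 1], [-9, 2]].
Characteristic polynomial det(A - λI) = λ^2 + 2λ + 1 = 0.
Single eigenvalue λ = -1 with algebraic multiplicity 2.
Eigenvector v = (-1,-3); generalized eigenvector w with (A-λI)w=v is (1,2).
General solution: e^(-t)[C_1·v + C_2·(t·v + w)].
Applying x(0)=4, z(0)=-3 gives C_1=11, C_2=15.

x(t) = -15te^(-t) + 4e^(-t), z(t) = -45te^(-t) - 3e^(-t)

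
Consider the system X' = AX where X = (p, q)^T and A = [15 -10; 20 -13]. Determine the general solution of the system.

p(t) = C_1e^(t)sin(2t) - 2C_1e^(t)cos(2t) - 2C_2e^(t)sin(2t) - C_2e^(t)cos(2t), q(t) = C_1e^(t)sin(2t) - 3C_1e^(t)cos(2t) - 3C_2e^(t)sin(2t) - C_2e^(t)cos(2t)

Coefficient matrix A = [[15, -10], [20, -13]].
Characteristic polynomial det(A - λI) = λ^2 - 2λ + 5 = 0.
Eigenvalues λ = 1 ± 2i (complex conjugate pair).
For λ=1+2i: an eigenvector is (-2,-3) - i(1,1) = (-2 - i, -3 - i).
A real fundamental pair from Re and Im of e^((1+2i)t)v: X_1 = e^(t)(cos(2t)·(-2,-3) + sin(2t)·(1,1)), X_2 = e^(t)(sin(2t)·(-2,-3) - cos(2t)·(1,1)).
General solution: C_1X_1 + C_2X_2.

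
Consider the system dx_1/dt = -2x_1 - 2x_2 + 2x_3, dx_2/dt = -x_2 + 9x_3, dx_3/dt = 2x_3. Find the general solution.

x_1(t) = K_1e^(-2t) - 2K_2e^(-t) - K_3e^(2t), x_2(t) = K_2e^(-t) + 3K_3e^(2t), x_3(t) = K_3e^(2t)

Coefficient matrix A = [[-2, -2, 2], [0, -1, 9], [0, 0, 2]].
det(A - λI) = 0 gives eigenvalues λ = -2, -1, 2.
For λ=-2: eigenvector (1,0,0).
For λ=-1: eigenvector (-2,1,0).
For λ=2: eigenvector (-1,3,1).
General solution: K_1e^(-2t)(1,0,0) + K_2e^(-t)(-2,1,0) + K_3e^(2t)(-1,3,1).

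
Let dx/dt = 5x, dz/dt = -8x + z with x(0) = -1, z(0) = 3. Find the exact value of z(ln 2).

66

A = [[5,0],[-8,1]]; eigenvalues λ = 1, 5.
Eigenvectors: (0,-1) for λ=1, (-1,2) for λ=5.
From the initial condition, c_1 = -1, c_2 = 1.
z(ln 2) = (-1)(2^1)(-1) + (1)(2^5)(2) = 66.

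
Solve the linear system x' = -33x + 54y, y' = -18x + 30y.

x(t) = -3c_1e^(3t) - 2c_2e^(-6t), y(t) = -2c_1e^(3t) - c_2e^(-6t)

Coefficient matrix A = [[-33, 54], [-18, 30]].
Characteristic polynomial det(A - λI) = λ^2 + 3λ - 18 = 0.
Eigenvalues λ = 3, -6.
For λ=3: (A-λI) row 1 is [-36, 54], so an eigenvector is (-3, -2).
For λ=-6: (A-λI) row 1 is [-27, 54], so an eigenvector is (-2, -1).
General solution: c_1e^(3t)(-3,-2) + c_2e^(-6t)(-2,-1).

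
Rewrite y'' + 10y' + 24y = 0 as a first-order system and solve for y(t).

Let x_1 = y, x_2 = y'. Then x_1' = x_2 and x_2' = -24x_1 - 10x_2.
A = [[0,1],[-24,-10]]; det(A-λI) = λ^2 + 10λ + 24.
Eigenvalues λ = -6, -4 with eigenvectors (1,-6), (1,-4).

y(t) = C_1e^(-6t) + C_2e^(-4t)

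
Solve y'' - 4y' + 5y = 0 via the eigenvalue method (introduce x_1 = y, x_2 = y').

y(t) = C_1e^(2t)cos(t) + C_2e^(2t)sin(t)

Let x_1 = y, x_2 = y'. Then x_1' = x_2 and x_2' = -5x_1 + 4x_2.
A = [[0,1],[-5,4]]; det(A-λI) = λ^2 - 4λ + 5.
Eigenvalues λ = 2 ± i.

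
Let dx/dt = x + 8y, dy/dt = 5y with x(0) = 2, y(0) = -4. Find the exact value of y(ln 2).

A = [[1,8],[0,5]]; eigenvalues λ = 1, 5.
Eigenvectors: (-1,0) for λ=1, (-2,-1) for λ=5.
From the initial condition, c_1 = -10, c_2 = 4.
y(ln 2) = (-10)(2^1)(0) + (4)(2^5)(-1) = -128.

-128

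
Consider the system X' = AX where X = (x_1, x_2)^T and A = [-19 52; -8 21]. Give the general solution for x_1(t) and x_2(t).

Coefficient matrix A = [[-19, 52], [-8, 21]].
Characteristic polynomial det(A - λI) = λ^2 - 2λ + 17 = 0.
Eigenvalues λ = 1 ± 4i (complex conjugate pair).
For λ=1+4i: an eigenvector is (3,1) - i(-2,-1) = (3 + 2i, 1 + i).
A real fundamental pair from Re and Im of e^((1+4i)t)v: X_1 = e^(t)(cos(4t)·(3,1) + sin(4t)·(-2,-1)), X_2 = e^(t)(sin(4t)·(3,1) - cos(4t)·(-2,-1)).
General solution: K_1X_1 + K_2X_2.

x_1(t) = -2K_1e^(t)sin(4t) + 3K_1e^(t)cos(4t) + 3K_2e^(t)sin(4t) + 2K_2e^(t)cos(4t), x_2(t) = -K_1e^(t)sin(4t) + K_1e^(t)cos(4t) + K_2e^(t)sin(4t) + K_2e^(t)cos(4t)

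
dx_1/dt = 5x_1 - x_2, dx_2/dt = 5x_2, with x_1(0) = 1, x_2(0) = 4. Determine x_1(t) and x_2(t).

Coefficient matrix A = [[5, -1], [0, 5]].
Characteristic polynomial det(A - λI) = λ^2 - 10λ + 25 = 0.
Single eigenvalue λ = 5 with algebraic multiplicity 2.
Eigenvector v = (1,0); generalized eigenvector w with (A-λI)w=v is (2,-1).
General solution: e^(5t)[c_1·v + c_2·(t·v + w)].
Applying x_1(0)=1, x_2(0)=4 gives c_1=9, c_2=-4.

x_1(t) = -4te^(5t) + e^(5t), x_2(t) = 4e^(5t)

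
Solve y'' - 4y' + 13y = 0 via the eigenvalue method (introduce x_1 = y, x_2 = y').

Let x_1 = y, x_2 = y'. Then x_1' = x_2 and x_2' = -13x_1 + 4x_2.
A = [[0,1],[-13,4]]; det(A-λI) = λ^2 - 4λ + 13.
Eigenvalues λ = 2 ± 3i.

y(t) = C_1e^(2t)cos(3t) + C_2e^(2t)sin(3t)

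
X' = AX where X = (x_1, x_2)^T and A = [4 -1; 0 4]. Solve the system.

Coefficient matrix A = [[4, -1], [0, 4]].
Characteristic polynomial det(A - λI) = λ^2 - 8λ + 16 = 0.
Single eigenvalue λ = 4 with algebraic multiplicity 2.
Eigenvector v = (1,0); generalized eigenvector w with (A-λI)w=v is (1,-1).
General solution: e^(4t)[C_1·v + C_2·(t·v + w)].

x_1(t) = C_1e^(4t) + C_2te^(4t) + C_2e^(4t), x_2(t) = -C_2e^(4t)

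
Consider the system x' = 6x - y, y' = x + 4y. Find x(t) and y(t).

x(t) = -c_1e^(5t) - c_2te^(5t) + 2c_2e^(5t), y(t) = -c_1e^(5t) - c_2te^(5t) + 3c_2e^(5t)

Coefficient matrix A = [[6, -1], [1, 4]].
Characteristic polynomial det(A - λI) = λ^2 - 10λ + 25 = 0.
Single eigenvalue λ = 5 with algebraic multiplicity 2.
Eigenvector v = (-1,-1); generalized eigenvector w with (A-λI)w=v is (2,3).
General solution: e^(5t)[c_1·v + c_2·(t·v + w)].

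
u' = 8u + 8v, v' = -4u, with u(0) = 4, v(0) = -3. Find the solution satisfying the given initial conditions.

u(t) = -2e^(4t)sin(4t) + 4e^(4t)cos(4t), v(t) = -e^(4t)sin(4t) - 3e^(4t)cos(4t)

Coefficient matrix A = [[8, 8], [-4, 0]].
Characteristic polynomial det(A - λI) = λ^2 - 8λ + 32 = 0.
Eigenvalues λ = 4 ± 4i (complex conjugate pair).
For λ=4+4i: an eigenvector is (-1,1) - i(1,0) = (-1 - i, 1).
A real fundamental pair from Re and Im of e^((4+4i)t)v: X_1 = e^(4t)(cos(4t)·(-1,1) + sin(4t)·(1,0)), X_2 = e^(4t)(sin(4t)·(-1,1) - cos(4t)·(1,0)).
General solution: c_1X_1 + c_2X_2.
Applying u(0)=4, v(0)=-3 gives c_1=-3, c_2=-1.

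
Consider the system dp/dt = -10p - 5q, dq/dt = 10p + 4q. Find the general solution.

Coefficient matrix A = [[-10, -5], [10, 4]].
Characteristic polynomial det(A - λI) = λ^2 + 6λ + 10 = 0.
Eigenvalues λ = -3 ± i (complex conjugate pair).
For λ=-3+i: an eigenvector is (2,-3) - i(1,-1) = (2 - i, -3 + i).
A real fundamental pair from Re and Im of e^((-3+i)t)v: X_1 = e^(-3t)(cos(t)·(2,-3) + sin(t)·(1,-1)), X_2 = e^(-3t)(sin(t)·(2,-3) - cos(t)·(1,-1)).
General solution: K_1X_1 + K_2X_2.

p(t) = K_1e^(-3t)sin(t) + 2K_1e^(-3t)cos(t) + 2K_2e^(-3t)sin(t) - K_2e^(-3t)cos(t), q(t) = -K_1e^(-3t)sin(t) - 3K_1e^(-3t)cos(t) - 3K_2e^(-3t)sin(t) + K_2e^(-3t)cos(t)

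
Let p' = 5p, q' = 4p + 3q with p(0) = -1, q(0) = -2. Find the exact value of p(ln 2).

A = [[5,0],[4,3]]; eigenvalues λ = 3, 5.
Eigenvectors: (0,-1) for λ=3, (-1,-2) for λ=5.
From the initial condition, c_1 = 0, c_2 = 1.
p(ln 2) = (0)(2^3)(0) + (1)(2^5)(-1) = -32.

-32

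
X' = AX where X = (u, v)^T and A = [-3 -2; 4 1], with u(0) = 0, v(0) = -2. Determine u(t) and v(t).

Coefficient matrix A = [[-3, -2], [4, 1]].
Characteristic polynomial det(A - λI) = λ^2 + 2λ + 5 = 0.
Eigenvalues λ = -1 ± 2i (complex conjugate pair).
For λ=-1+2i: an eigenvector is (1,-1) - i(0,1) = (1, -1 - i).
A real fundamental pair from Re and Im of e^((-1+2i)t)v: X_1 = e^(-t)(cos(2t)·(1,-1) + sin(2t)·(0,1)), X_2 = e^(-t)(sin(2t)·(1,-1) - cos(2t)·(0,1)).
General solution: c_1X_1 + c_2X_2.
Applying u(0)=0, v(0)=-2 gives c_1=0, c_2=2.

u(t) = 2e^(-t)sin(2t), v(t) = -2e^(-t)sin(2t) - 2e^(-t)cos(2t)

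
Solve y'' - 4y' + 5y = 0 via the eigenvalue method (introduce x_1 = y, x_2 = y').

Let x_1 = y, x_2 = y'. Then x_1' = x_2 and x_2' = -5x_1 + 4x_2.
A = [[0,1],[-5,4]]; det(A-λI) = λ^2 - 4λ + 5.
Eigenvalues λ = 2 ± i.

y(t) = c_1e^(2t)cos(t) + c_2e^(2t)sin(t)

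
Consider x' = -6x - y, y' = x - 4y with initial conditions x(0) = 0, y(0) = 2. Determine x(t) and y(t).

Coefficient matrix A = [[-6, -1], [1, -4]].
Characteristic polynomial det(A - λI) = λ^2 + 10λ + 25 = 0.
Single eigenvalue λ = -5 with algebraic multiplicity 2.
Eigenvector v = (1,-1); generalized eigenvector w with (A-λI)w=v is (1,-2).
General solution: e^(-5t)[c_1·v + c_2·(t·v + w)].
Applying x(0)=0, y(0)=2 gives c_1=2, c_2=-2.

x(t) = -2te^(-5t), y(t) = 2te^(-5t) + 2e^(-5t)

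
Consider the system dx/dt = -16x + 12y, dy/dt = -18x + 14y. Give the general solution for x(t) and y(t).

x(t) = K_1e^(-4t) - 2K_2e^(2t), y(t) = K_1e^(-4t) - 3K_2e^(2t)

Coefficient matrix A = [[-16, 12], [-18, 14]].
Characteristic polynomial det(A - λI) = λ^2 + 2λ - 8 = 0.
Eigenvalues λ = -4, 2.
For λ=-4: (A-λI) row 1 is [-12, 12], so an eigenvector is (1, 1).
For λ=2: (A-λI) row 1 is [-18, 12], so an eigenvector is (-2, -3).
General solution: K_1e^(-4t)(1,1) + K_2e^(2t)(-2,-3).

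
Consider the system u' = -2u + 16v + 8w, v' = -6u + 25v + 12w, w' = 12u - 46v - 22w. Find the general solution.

Coefficient matrix A = [[-2, 16, 8], [-6, 25, 12], [12, -46, -22]].
det(A - λI) = 0 gives eigenvalues λ = 2, 1, -2.
For λ=2: eigenvector (2,0,1).
For λ=1: eigenvector (0,1,-2).
For λ=-2: eigenvector (1,2,-4).
General solution: c_1e^(2t)(2,0,1) + c_2e^(t)(0,1,-2) + c_3e^(-2t)(1,2,-4).

u(t) = 2c_1e^(2t) + c_3e^(-2t), v(t) = c_2e^(t) + 2c_3e^(-2t), w(t) = c_1e^(2t) - 2c_2e^(t) - 4c_3e^(-2t)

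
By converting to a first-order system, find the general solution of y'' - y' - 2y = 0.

Let x_1 = y, x_2 = y'. Then x_1' = x_2 and x_2' = 2x_1 + x_2.
A = [[0,1],[2,1]]; det(A-λI) = λ^2 - λ - 2.
Eigenvalues λ = -1, 2 with eigenvectors (1,-1), (1,2).

y(t) = c_1e^(-t) + c_2e^(2t)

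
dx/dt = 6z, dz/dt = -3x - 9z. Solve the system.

Coefficient matrix A = [[0, 6], [-3, -9]].
Characteristic polynomial det(A - λI) = λ^2 + 9λ + 18 = 0.
Eigenvalues λ = -3, -6.
For λ=-3: (A-λI) row 1 is [3, 6], so an eigenvector is (-2, 1).
For λ=-6: (A-λI) row 1 is [6, 6], so an eigenvector is (1, -1).
General solution: c_1e^(-3t)(-2,1) + c_2e^(-6t)(1,-1).

x(t) = -2c_1e^(-3t) + c_2e^(-6t), z(t) = c_1e^(-3t) - c_2e^(-6t)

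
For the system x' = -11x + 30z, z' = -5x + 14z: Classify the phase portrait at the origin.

saddle

A = [[-11,30],[-5,14]]; det(A-λI) = λ^2 - 3λ - 4.
λ = -1, 4: opposite signs.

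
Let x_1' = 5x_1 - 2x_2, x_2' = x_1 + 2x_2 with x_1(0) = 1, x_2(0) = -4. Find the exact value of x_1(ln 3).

A = [[5,-2],[1,2]]; eigenvalues λ = 4, 3.
Eigenvectors: (2,1) for λ=4, (-1,-1) for λ=3.
From the initial condition, c_1 = 5, c_2 = 9.
x_1(ln 3) = (5)(3^4)(2) + (9)(3^3)(-1) = 567.

567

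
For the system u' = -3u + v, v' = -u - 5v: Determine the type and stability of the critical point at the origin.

stable improper node

A = [[-3,1],[-1,-5]]; det(A-λI) = λ^2 + 8λ + 16.
repeated λ = -4 with a single eigenvector.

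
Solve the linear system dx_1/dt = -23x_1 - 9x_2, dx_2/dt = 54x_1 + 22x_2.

Coefficient matrix A = [[-23, -9], [54, 22]].
Characteristic polynomial det(A - λI) = λ^2 + λ - 20 = 0.
Eigenvalues λ = 4, -5.
For λ=4: (A-λI) row 1 is [-27, -9], so an eigenvector is (-1, 3).
For λ=-5: (A-λI) row 1 is [-18, -9], so an eigenvector is (1, -2).
General solution: K_1e^(4t)(-1,3) + K_2e^(-5t)(1,-2).

x_1(t) = -K_1e^(4t) + K_2e^(-5t), x_2(t) = 3K_1e^(4t) - 2K_2e^(-5t)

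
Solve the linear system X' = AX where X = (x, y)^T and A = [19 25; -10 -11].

Coefficient matrix A = [[19, 25], [-10, -11]].
Characteristic polynomial det(A - λI) = λ^2 - 8λ + 41 = 0.
Eigenvalues λ = 4 ± 5i (complex conjugate pair).
For λ=4+5i: an eigenvector is (1,-1) - i(-2,1) = (1 + 2i, -1 - i).
A real fundamental pair from Re and Im of e^((4+5i)t)v: X_1 = e^(4t)(cos(5t)·(1,-1) + sin(5t)·(-2,1)), X_2 = e^(4t)(sin(5t)·(1,-1) - cos(5t)·(-2,1)).
General solution: C_1X_1 + C_2X_2.

x(t) = -2C_1e^(4t)sin(5t) + C_1e^(4t)cos(5t) + C_2e^(4t)sin(5t) + 2C_2e^(4t)cos(5t), y(t) = C_1e^(4t)sin(5t) - C_1e^(4t)cos(5t) - C_2e^(4t)sin(5t) - C_2e^(4t)cos(5t)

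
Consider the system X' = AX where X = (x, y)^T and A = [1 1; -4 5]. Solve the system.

x(t) = K_1e^(3t) + K_2te^(3t) - K_2e^(3t), y(t) = 2K_1e^(3t) + 2K_2te^(3t) - K_2e^(3t)

Coefficient matrix A = [[1, 1], [-4, 5]].
Characteristic polynomial det(A - λI) = λ^2 - 6λ + 9 = 0.
Single eigenvalue λ = 3 with algebraic multiplicity 2.
Eigenvector v = (1,2); generalized eigenvector w with (A-λI)w=v is (-1,-1).
General solution: e^(3t)[K_1·v + K_2·(t·v + w)].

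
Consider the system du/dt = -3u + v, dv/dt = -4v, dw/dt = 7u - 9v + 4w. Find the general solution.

u(t) = c_1e^(-3t) - c_3e^(-4t), v(t) = c_3e^(-4t), w(t) = -c_1e^(-3t) + c_2e^(4t) + 2c_3e^(-4t)

Coefficient matrix A = [[-3, 1, 0], [0, -4, 0], [7, -9, 4]].
det(A - λI) = 0 gives eigenvalues λ = -3, 4, -4.
For λ=-3: eigenvector (1,0,-1).
For λ=4: eigenvector (0,0,1).
For λ=-4: eigenvector (-1,1,2).
General solution: c_1e^(-3t)(1,0,-1) + c_2e^(4t)(0,0,1) + c_3e^(-4t)(-1,1,2).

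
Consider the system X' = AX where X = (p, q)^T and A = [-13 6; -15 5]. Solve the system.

p(t) = c_1e^(-4t)sin(3t) + c_1e^(-4t)cos(3t) + c_2e^(-4t)sin(3t) - c_2e^(-4t)cos(3t), q(t) = c_1e^(-4t)sin(3t) + 2c_1e^(-4t)cos(3t) + 2c_2e^(-4t)sin(3t) - c_2e^(-4t)cos(3t)

Coefficient matrix A = [[-13, 6], [-15, 5]].
Characteristic polynomial det(A - λI) = λ^2 + 8λ + 25 = 0.
Eigenvalues λ = -4 ± 3i (complex conjugate pair).
For λ=-4+3i: an eigenvector is (1,2) - i(1,1) = (1 - i, 2 - i).
A real fundamental pair from Re and Im of e^((-4+3i)t)v: X_1 = e^(-4t)(cos(3t)·(1,2) + sin(3t)·(1,1)), X_2 = e^(-4t)(sin(3t)·(1,2) - cos(3t)·(1,1)).
General solution: c_1X_1 + c_2X_2.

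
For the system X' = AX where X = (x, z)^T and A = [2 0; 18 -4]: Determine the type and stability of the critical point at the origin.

saddle

A = [[2,0],[18,-4]]; det(A-λI) = λ^2 + 2λ - 8.
λ = 2, -4: opposite signs.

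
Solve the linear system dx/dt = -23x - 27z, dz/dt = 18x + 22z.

x(t) = c_1e^(4t) - 3c_2e^(-5t), z(t) = -c_1e^(4t) + 2c_2e^(-5t)

Coefficient matrix A = [[-23, -27], [18, 22]].
Characteristic polynomial det(A - λI) = λ^2 + λ - 20 = 0.
Eigenvalues λ = 4, -5.
For λ=4: (A-λI) row 1 is [-27, -27], so an eigenvector is (1, -1).
For λ=-5: (A-λI) row 1 is [-18, -27], so an eigenvector is (-3, 2).
General solution: c_1e^(4t)(1,-1) + c_2e^(-5t)(-3,2).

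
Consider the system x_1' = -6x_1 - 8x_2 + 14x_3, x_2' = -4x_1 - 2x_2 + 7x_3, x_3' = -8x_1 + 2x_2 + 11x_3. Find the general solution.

Coefficient matrix A = [[-6, -8, 14], [-4, -2, 7], [-8, 2, 11]].
det(A - λI) = 0 gives eigenvalues λ = -3, 4, 2.
For λ=-3: eigenvector (2,1,1).
For λ=4: eigenvector (-2,-1,-2).
For λ=2: eigenvector (5,2,4).
General solution: C_1e^(-3t)(2,1,1) + C_2e^(4t)(-2,-1,-2) + C_3e^(2t)(5,2,4).

x_1(t) = 2C_1e^(-3t) - 2C_2e^(4t) + 5C_3e^(2t), x_2(t) = C_1e^(-3t) - C_2e^(4t) + 2C_3e^(2t), x_3(t) = C_1e^(-3t) - 2C_2e^(4t) + 4C_3e^(2t)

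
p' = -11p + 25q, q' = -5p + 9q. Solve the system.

Coefficient matrix A = [[-11, 25], [-5, 9]].
Characteristic polynomial det(A - λI) = λ^2 + 2λ + 26 = 0.
Eigenvalues λ = -1 ± 5i (complex conjugate pair).
For λ=-1+5i: an eigenvector is (-1,0) - i(2,1) = (-1 - 2i, 0 - i).
A real fundamental pair from Re and Im of e^((-1+5i)t)v: X_1 = e^(-t)(cos(5t)·(-1,0) + sin(5t)·(2,1)), X_2 = e^(-t)(sin(5t)·(-1,0) - cos(5t)·(2,1)).
General solution: C_1X_1 + C_2X_2.

p(t) = 2C_1e^(-t)sin(5t) - C_1e^(-t)cos(5t) - C_2e^(-t)sin(5t) - 2C_2e^(-t)cos(5t), q(t) = C_1e^(-t)sin(5t) - C_2e^(-t)cos(5t)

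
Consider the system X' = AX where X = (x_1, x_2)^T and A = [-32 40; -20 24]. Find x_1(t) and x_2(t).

x_1(t) = -3K_1e^(-4t)sin(4t) - K_1e^(-4t)cos(4t) - K_2e^(-4t)sin(4t) + 3K_2e^(-4t)cos(4t), x_2(t) = -2K_1e^(-4t)sin(4t) - K_1e^(-4t)cos(4t) - K_2e^(-4t)sin(4t) + 2K_2e^(-4t)cos(4t)

Coefficient matrix A = [[-32, 40], [-20, 24]].
Characteristic polynomial det(A - λI) = λ^2 + 8λ + 32 = 0.
Eigenvalues λ = -4 ± 4i (complex conjugate pair).
For λ=-4+4i: an eigenvector is (-1,-1) - i(-3,-2) = (-1 + 3i, -1 + 2i).
A real fundamental pair from Re and Im of e^((-4+4i)t)v: X_1 = e^(-4t)(cos(4t)·(-1,-1) + sin(4t)·(-3,-2)), X_2 = e^(-4t)(sin(4t)·(-1,-1) - cos(4t)·(-3,-2)).
General solution: K_1X_1 + K_2X_2.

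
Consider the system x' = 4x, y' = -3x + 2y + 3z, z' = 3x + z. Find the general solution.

x(t) = K_2e^(4t), y(t) = K_1e^(2t) - 3K_3e^(t), z(t) = K_2e^(4t) + K_3e^(t)

Coefficient matrix A = [[4, 0, 0], [-3, 2, 3], [3, 0, 1]].
det(A - λI) = 0 gives eigenvalues λ = 2, 4, 1.
For λ=2: eigenvector (0,1,0).
For λ=4: eigenvector (1,0,1).
For λ=1: eigenvector (0,-3,1).
General solution: K_1e^(2t)(0,1,0) + K_2e^(4t)(1,0,1) + K_3e^(t)(0,-3,1).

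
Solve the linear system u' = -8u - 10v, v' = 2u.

Coefficient matrix A = [[-8, -10], [2, 0]].
Characteristic polynomial det(A - λI) = λ^2 + 8λ + 20 = 0.
Eigenvalues λ = -4 ± 2i (complex conjugate pair).
For λ=-4+2i: an eigenvector is (2,-1) - i(1,0) = (2 - i, -1).
A real fundamental pair from Re and Im of e^((-4+2i)t)v: X_1 = e^(-4t)(cos(2t)·(2,-1) + sin(2t)·(1,0)), X_2 = e^(-4t)(sin(2t)·(2,-1) - cos(2t)·(1,0)).
General solution: c_1X_1 + c_2X_2.

u(t) = c_1e^(-4t)sin(2t) + 2c_1e^(-4t)cos(2t) + 2c_2e^(-4t)sin(2t) - c_2e^(-4t)cos(2t), v(t) = -c_1e^(-4t)cos(2t) - c_2e^(-4t)sin(2t)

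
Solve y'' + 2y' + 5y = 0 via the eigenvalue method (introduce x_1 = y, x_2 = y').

y(t) = K_1e^(-t)cos(2t) + K_2e^(-t)sin(2t)

Let x_1 = y, x_2 = y'. Then x_1' = x_2 and x_2' = -5x_1 - 2x_2.
A = [[0,1],[-5,-2]]; det(A-λI) = λ^2 + 2λ + 5.
Eigenvalues λ = -1 ± 2i.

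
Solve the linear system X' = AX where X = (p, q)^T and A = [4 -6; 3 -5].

Coefficient matrix A = [[4, -6], [3, -5]].
Characteristic polynomial det(A - λI) = λ^2 + λ - 2 = 0.
Eigenvalues λ = 1, -2.
For λ=1: (A-λI) row 1 is [3, -6], so an eigenvector is (2, 1).
For λ=-2: (A-λI) row 1 is [6, -6], so an eigenvector is (-1, -1).
General solution: c_1e^(t)(2,1) + c_2e^(-2t)(-1,-1).

p(t) = 2c_1e^(t) - c_2e^(-2t), q(t) = c_1e^(t) - c_2e^(-2t)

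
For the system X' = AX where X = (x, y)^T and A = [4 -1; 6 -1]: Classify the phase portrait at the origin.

unstable node

A = [[4,-1],[6,-1]]; det(A-λI) = λ^2 - 3λ + 2.
λ = 1, 2: both positive.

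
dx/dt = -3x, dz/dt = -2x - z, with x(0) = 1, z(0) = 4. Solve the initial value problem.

Coefficient matrix A = [[-3, 0], [-2, -1]].
Characteristic polynomial det(A - λI) = λ^2 + 4λ + 3 = 0.
Eigenvalues λ = -1, -3.
For λ=-1: (A-λI) row 1 is [-2, 0], so an eigenvector is (0, -1).
For λ=-3: (A-λI) row 2 is [-2, 2], so an eigenvector is (1, 1).
General solution: K_1e^(-t)(0,-1) + K_2e^(-3t)(1,1).
Applying x(0)=1, z(0)=4 gives K_1=-3, K_2=1.

x(t) = e^(-3t), z(t) = 3e^(-t) + e^(-3t)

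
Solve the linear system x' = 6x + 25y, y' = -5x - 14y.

x(t) = c_1e^(-4t)sin(5t) - 2c_1e^(-4t)cos(5t) - 2c_2e^(-4t)sin(5t) - c_2e^(-4t)cos(5t), y(t) = c_1e^(-4t)cos(5t) + c_2e^(-4t)sin(5t)

Coefficient matrix A = [[6, 25], [-5, -14]].
Characteristic polynomial det(A - λI) = λ^2 + 8λ + 41 = 0.
Eigenvalues λ = -4 ± 5i (complex conjugate pair).
For λ=-4+5i: an eigenvector is (-2,1) - i(1,0) = (-2 - i, 1).
A real fundamental pair from Re and Im of e^((-4+5i)t)v: X_1 = e^(-4t)(cos(5t)·(-2,1) + sin(5t)·(1,0)), X_2 = e^(-4t)(sin(5t)·(-2,1) - cos(5t)·(1,0)).
General solution: c_1X_1 + c_2X_2.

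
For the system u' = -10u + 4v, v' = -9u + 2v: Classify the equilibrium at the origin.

A = [[-10,4],[-9,2]]; det(A-λI) = λ^2 + 8λ + 16.
repeated λ = -4 with a single eigenvector.

stable improper node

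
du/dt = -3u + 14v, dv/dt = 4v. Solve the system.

u(t) = -C_1e^(-3t) - 2C_2e^(4t), v(t) = -C_2e^(4t)

Coefficient matrix A = [[-3, 14], [0, 4]].
Characteristic polynomial det(A - λI) = λ^2 - λ - 12 = 0.
Eigenvalues λ = -3, 4.
For λ=-3: (A-λI) row 1 is [0, 14], so an eigenvector is (-1, 0).
For λ=4: (A-λI) row 1 is [-7, 14], so an eigenvector is (-2, -1).
General solution: C_1e^(-3t)(-1,0) + C_2e^(4t)(-2,-1).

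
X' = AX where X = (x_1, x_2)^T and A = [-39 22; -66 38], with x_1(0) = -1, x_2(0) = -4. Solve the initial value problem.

Coefficient matrix A = [[-39, 22], [-66, 38]].
Characteristic polynomial det(A - λI) = λ^2 + λ - 30 = 0.
Eigenvalues λ = 5, -6.
For λ=5: (A-λI) row 1 is [-44, 22], so an eigenvector is (-1, -2).
For λ=-6: (A-λI) row 1 is [-33, 22], so an eigenvector is (2, 3).
General solution: K_1e^(5t)(-1,-2) + K_2e^(-6t)(2,3).
Applying x_1(0)=-1, x_2(0)=-4 gives K_1=5, K_2=2.

x_1(t) = -5e^(5t) + 4e^(-6t), x_2(t) = -10e^(5t) + 6e^(-6t)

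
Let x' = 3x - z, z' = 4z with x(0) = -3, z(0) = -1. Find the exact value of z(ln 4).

A = [[3,-1],[0,4]]; eigenvalues λ = 3, 4.
Eigenvectors: (1,0) for λ=3, (1,-1) for λ=4.
From the initial condition, c_1 = -4, c_2 = 1.
z(ln 4) = (-4)(4^3)(0) + (1)(4^4)(-1) = -256.

-256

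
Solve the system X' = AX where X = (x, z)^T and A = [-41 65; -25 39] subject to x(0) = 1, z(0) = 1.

Coefficient matrix A = [[-41, 65], [-25, 39]].
Characteristic polynomial det(A - λI) = λ^2 + 2λ + 26 = 0.
Eigenvalues λ = -1 ± 5i (complex conjugate pair).
For λ=-1+5i: an eigenvector is (3,2) - i(2,1) = (3 - 2i, 2 - i).
A real fundamental pair from Re and Im of e^((-1+5i)t)v: X_1 = e^(-t)(cos(5t)·(3,2) + sin(5t)·(2,1)), X_2 = e^(-t)(sin(5t)·(3,2) - cos(5t)·(2,1)).
General solution: C_1X_1 + C_2X_2.
Applying x(0)=1, z(0)=1 gives C_1=1, C_2=1.

x(t) = 5e^(-t)sin(5t) + e^(-t)cos(5t), z(t) = 3e^(-t)sin(5t) + e^(-t)cos(5t)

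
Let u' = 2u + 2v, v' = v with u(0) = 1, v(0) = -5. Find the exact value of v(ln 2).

-10

A = [[2,2],[0,1]]; eigenvalues λ = 1, 2.
Eigenvectors: (2,-1) for λ=1, (1,0) for λ=2.
From the initial condition, c_1 = 5, c_2 = -9.
v(ln 2) = (5)(2^1)(-1) + (-9)(2^2)(0) = -10.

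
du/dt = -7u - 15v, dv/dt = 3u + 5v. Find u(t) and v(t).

Coefficient matrix A = [[-7, -15], [3, 5]].
Characteristic polynomial det(A - λI) = λ^2 + 2λ + 10 = 0.
Eigenvalues λ = -1 ± 3i (complex conjugate pair).
For λ=-1+3i: an eigenvector is (-1,0) - i(2,-1) = (-1 - 2i, 0 + i).
A real fundamental pair from Re and Im of e^((-1+3i)t)v: X_1 = e^(-t)(cos(3t)·(-1,0) + sin(3t)·(2,-1)), X_2 = e^(-t)(sin(3t)·(-1,0) - cos(3t)·(2,-1)).
General solution: c_1X_1 + c_2X_2.

u(t) = 2c_1e^(-t)sin(3t) - c_1e^(-t)cos(3t) - c_2e^(-t)sin(3t) - 2c_2e^(-t)cos(3t), v(t) = -c_1e^(-t)sin(3t) + c_2e^(-t)cos(3t)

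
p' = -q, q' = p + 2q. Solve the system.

p(t) = K_1e^(t) + K_2te^(t) + 2K_2e^(t), q(t) = -K_1e^(t) - K_2te^(t) - 3K_2e^(t)

Coefficient matrix A = [[0, -1], [1, 2]].
Characteristic polynomial det(A - λI) = λ^2 - 2λ + 1 = 0.
Single eigenvalue λ = 1 with algebraic multiplicity 2.
Eigenvector v = (1,-1); generalized eigenvector w with (A-λI)w=v is (2,-3).
General solution: e^(t)[K_1·v + K_2·(t·v + w)].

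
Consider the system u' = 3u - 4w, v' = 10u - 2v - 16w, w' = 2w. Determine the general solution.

u(t) = c_1e^(3t) + 4c_2e^(2t), v(t) = 2c_1e^(3t) + 6c_2e^(2t) + c_3e^(-2t), w(t) = c_2e^(2t)

Coefficient matrix A = [[3, 0, -4], [10, -2, -16], [0, 0, 2]].
det(A - λI) = 0 gives eigenvalues λ = 3, 2, -2.
For λ=3: eigenvector (1,2,0).
For λ=2: eigenvector (4,6,1).
For λ=-2: eigenvector (0,1,0).
General solution: c_1e^(3t)(1,2,0) + c_2e^(2t)(4,6,1) + c_3e^(-2t)(0,1,0).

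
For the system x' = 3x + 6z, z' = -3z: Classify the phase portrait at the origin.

A = [[3,6],[0,-3]]; det(A-λI) = λ^2 - 9.
λ = -3, 3: opposite signs.

saddle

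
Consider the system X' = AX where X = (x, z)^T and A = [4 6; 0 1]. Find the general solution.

x(t) = -K_1e^(4t) - 2K_2e^(t), z(t) = K_2e^(t)

Coefficient matrix A = [[4, 6], [0, 1]].
Characteristic polynomial det(A - λI) = λ^2 - 5λ + 4 = 0.
Eigenvalues λ = 4, 1.
For λ=4: (A-λI) row 1 is [0, 6], so an eigenvector is (-1, 0).
For λ=1: (A-λI) row 1 is [3, 6], so an eigenvector is (-2, 1).
General solution: K_1e^(4t)(-1,0) + K_2e^(t)(-2,1).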